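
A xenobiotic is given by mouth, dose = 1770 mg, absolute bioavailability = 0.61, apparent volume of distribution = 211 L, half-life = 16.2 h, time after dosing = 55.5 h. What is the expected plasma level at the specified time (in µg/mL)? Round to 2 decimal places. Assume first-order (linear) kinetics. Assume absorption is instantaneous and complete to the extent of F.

0.48 µg/mL

Amount reaching circulation = F × Dose = 0.61 × 1770 = 1080 mg
C₀ = F·Dose / Vd = 1080 / 211 = 5.118 mg/L
k = ln2 / t½ = 0.693147 / 16.2 = 0.04279 h⁻¹
C = C₀ · e^(−k·t) = 5.118 × e^(−0.04279 × 55.5)
  = 5.118 × 0.09303 = 0.4761 mg/L
(0.4761 mg/L = 0.4761 µg/mL)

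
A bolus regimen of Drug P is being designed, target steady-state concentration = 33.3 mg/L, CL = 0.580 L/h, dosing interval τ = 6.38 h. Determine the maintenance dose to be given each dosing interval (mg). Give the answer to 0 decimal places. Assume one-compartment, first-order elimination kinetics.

123 mg

At steady state, Dose/τ = Css × CL.
Dose = Css × CL × τ = 33.3 × 0.5800 × 6.38 = 123.2 mg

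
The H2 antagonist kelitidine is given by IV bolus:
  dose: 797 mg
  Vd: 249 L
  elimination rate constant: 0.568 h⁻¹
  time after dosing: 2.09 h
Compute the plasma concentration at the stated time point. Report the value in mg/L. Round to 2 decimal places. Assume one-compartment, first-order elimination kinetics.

C₀ = Dose / Vd = 797.0 / 249 = 3.201 mg/L
C = C₀ · e^(−k·t) = 3.201 × e^(−0.5680 × 2.09)
  = 3.201 × 0.3051 = 0.9766 mg/L

0.98 mg/L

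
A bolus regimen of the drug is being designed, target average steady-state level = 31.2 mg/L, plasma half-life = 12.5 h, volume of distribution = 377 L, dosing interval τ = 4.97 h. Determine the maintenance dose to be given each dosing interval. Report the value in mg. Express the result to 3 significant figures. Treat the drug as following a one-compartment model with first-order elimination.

k = ln2 / t½ = 0.693147 / 12.5 = 0.05545 h⁻¹
CL = k × Vd = 0.05545 × 377 = 20.90 L/h
At steady state, Dose/τ = Css × CL.
Dose = Css × CL × τ = 31.2 × 20.90 × 4.97 = 3241 mg

3240 mg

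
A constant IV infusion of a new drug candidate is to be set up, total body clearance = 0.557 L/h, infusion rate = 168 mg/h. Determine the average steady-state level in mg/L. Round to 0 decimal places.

302 mg/L

At steady state Css = R₀ / CL = 168 / 0.5570 = 301.6 mg/L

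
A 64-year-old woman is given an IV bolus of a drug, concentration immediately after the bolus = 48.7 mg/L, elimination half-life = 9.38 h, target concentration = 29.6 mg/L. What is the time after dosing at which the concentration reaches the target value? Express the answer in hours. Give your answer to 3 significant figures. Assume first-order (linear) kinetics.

k = ln2 / t½ = 0.693147 / 9.38 = 0.07390 h⁻¹
t = ln(C₀ / C) / k = ln(48.70 / 29.6) / 0.07390
  = ln(1.645) / 0.07390 = 0.4977 / 0.07390 = 6.735 h

6.74 h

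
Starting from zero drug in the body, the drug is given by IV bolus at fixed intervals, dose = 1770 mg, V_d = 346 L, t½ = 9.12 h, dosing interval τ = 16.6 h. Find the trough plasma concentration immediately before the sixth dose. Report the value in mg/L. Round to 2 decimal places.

2.02 mg/L

C₀ per dose = Dose / Vd = 1770 / 346 = 5.116 mg/L
k = ln2 / t½ = 0.693147 / 9.12 = 0.07600 h⁻¹
Fraction remaining after one interval: r = e^(−kτ) = e^(−0.07600 × 16.6) = 0.2832
Before dose 6, 5 doses have been given (aged 1τ, 2τ, 3τ, 4τ, 5τ).
C_trough = C₀ × (r + r² + … + r^5) = C₀ × r(1−r^5)/(1−r)
        = 5.116 × 0.2832 × (1 − 0.001822) / (1 − 0.2832) = 2.018 mg/L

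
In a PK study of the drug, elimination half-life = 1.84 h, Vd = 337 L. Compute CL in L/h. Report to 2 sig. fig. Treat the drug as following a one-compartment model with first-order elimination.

130 L/h

k = ln2 / t½ = 0.693147 / 1.84 = 0.3767 h⁻¹
CL = k × Vd = 0.3767 × 337 = 126.9 L/h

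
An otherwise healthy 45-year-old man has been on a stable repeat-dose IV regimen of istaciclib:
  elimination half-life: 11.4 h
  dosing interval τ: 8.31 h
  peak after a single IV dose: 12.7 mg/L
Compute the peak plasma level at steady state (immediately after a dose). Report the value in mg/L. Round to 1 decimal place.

32.0 mg/L

k = ln2 / t½ = 0.693147 / 11.4 = 0.06080 h⁻¹
e^(−kτ) = e^(−0.06080 × 8.31) = 0.6034
Accumulation ratio R = 1 / (1 − e^(−kτ)) = 1 / (1 − 0.6034) = 2.521
Steady-state peak = C₀ × R = 12.7 × 2.521 = 32.02 mg/L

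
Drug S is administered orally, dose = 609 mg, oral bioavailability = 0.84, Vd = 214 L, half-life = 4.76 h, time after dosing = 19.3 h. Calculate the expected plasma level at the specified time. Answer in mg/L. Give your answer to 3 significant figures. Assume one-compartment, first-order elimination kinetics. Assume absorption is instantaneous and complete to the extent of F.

0.144 mg/L

Amount reaching circulation = F × Dose = 0.84 × 609.0 = 511.6 mg
C₀ = F·Dose / Vd = 511.6 / 214 = 2.391 mg/L
k = ln2 / t½ = 0.693147 / 4.76 = 0.1456 h⁻¹
C = C₀ · e^(−k·t) = 2.391 × e^(−0.1456 × 19.3)
  = 2.391 × 0.06020 = 0.1439 mg/L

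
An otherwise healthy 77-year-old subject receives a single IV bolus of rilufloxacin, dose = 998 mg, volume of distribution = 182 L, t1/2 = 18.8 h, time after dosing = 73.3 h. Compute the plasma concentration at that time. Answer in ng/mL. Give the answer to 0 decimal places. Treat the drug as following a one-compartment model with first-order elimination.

368 ng/mL

C₀ = Dose / Vd = 998.0 / 182 = 5.484 mg/L
k = ln2 / t½ = 0.693147 / 18.8 = 0.03687 h⁻¹
C = C₀ · e^(−k·t) = 5.484 × e^(−0.03687 × 73.3)
  = 5.484 × 0.06703 = 0.3676 mg/L
Convert: 0.3676 mg/L × 1000 = 367.6 ng/mL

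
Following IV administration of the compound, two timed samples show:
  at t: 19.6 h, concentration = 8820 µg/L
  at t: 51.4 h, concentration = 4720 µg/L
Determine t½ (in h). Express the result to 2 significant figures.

k = ln(C₁/C₂) / (t₂ − t₁) = ln(8820/4720) / (51.4 − 19.6)
  = 0.6252 / 31.80 = 0.01966 h⁻¹
t½ = ln2 / k = 0.693147 / 0.01966 = 35.26 h

35 h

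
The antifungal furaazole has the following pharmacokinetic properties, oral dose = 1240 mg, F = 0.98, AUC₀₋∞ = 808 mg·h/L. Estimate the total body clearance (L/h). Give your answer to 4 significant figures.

CL = F·Dose / AUC = 0.98 × 1240 / 808 = 1.504 L/h

1.504 L/h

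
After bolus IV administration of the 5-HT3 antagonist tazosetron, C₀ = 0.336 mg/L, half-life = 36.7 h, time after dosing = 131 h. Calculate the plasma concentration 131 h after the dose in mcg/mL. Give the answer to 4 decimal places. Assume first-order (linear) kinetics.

0.0283 mcg/mL

k = ln2 / t½ = 0.693147 / 36.7 = 0.01889 h⁻¹
C = C₀ · e^(−k·t) = 0.3360 × e^(−0.01889 × 131)
  = 0.3360 × 0.08420 = 0.02829 mg/L
(0.02829 mg/L = 0.02829 mcg/mL)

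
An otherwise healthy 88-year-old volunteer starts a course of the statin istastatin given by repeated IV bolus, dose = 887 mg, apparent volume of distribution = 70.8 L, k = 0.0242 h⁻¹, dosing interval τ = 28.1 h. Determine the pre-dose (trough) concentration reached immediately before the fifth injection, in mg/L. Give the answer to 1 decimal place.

12.0 mg/L

C₀ per dose = Dose / Vd = 887 / 70.8 = 12.53 mg/L
Fraction remaining after one interval: r = e^(−kτ) = e^(−0.02420 × 28.1) = 0.5066
Before dose 5, 4 doses have been given (aged 1τ, 2τ, 3τ, 4τ).
C_trough = C₀ × (r + r² + … + r^4) = C₀ × r(1−r^4)/(1−r)
        = 12.53 × 0.5066 × (1 − 0.06587) / (1 − 0.5066) = 12.02 mg/L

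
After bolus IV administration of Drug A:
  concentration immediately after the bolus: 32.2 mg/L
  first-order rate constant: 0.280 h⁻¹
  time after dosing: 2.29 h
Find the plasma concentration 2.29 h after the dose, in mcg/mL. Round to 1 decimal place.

17.0 mcg/mL

C = C₀ · e^(−k·t) = 32.20 × e^(−0.2800 × 2.29)
  = 32.20 × 0.5267 = 16.96 mg/L
(16.96 mg/L = 16.96 mcg/mL)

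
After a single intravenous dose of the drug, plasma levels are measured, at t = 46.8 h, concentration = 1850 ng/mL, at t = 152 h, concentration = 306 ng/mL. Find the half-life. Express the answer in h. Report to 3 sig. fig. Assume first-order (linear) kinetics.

40.5 h

k = ln(C₁/C₂) / (t₂ − t₁) = ln(1850/306) / (152 − 46.8)
  = 1.799 / 105.2 = 0.01710 h⁻¹
t½ = ln2 / k = 0.693147 / 0.01710 = 40.53 h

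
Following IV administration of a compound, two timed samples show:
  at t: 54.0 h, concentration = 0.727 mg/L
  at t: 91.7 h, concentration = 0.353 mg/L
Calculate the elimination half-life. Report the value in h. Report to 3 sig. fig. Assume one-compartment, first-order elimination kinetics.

36.2 h

k = ln(C₁/C₂) / (t₂ − t₁) = ln(0.727/0.353) / (91.7 − 54.0)
  = 0.7225 / 37.70 = 0.01916 h⁻¹
t½ = ln2 / k = 0.693147 / 0.01916 = 36.18 h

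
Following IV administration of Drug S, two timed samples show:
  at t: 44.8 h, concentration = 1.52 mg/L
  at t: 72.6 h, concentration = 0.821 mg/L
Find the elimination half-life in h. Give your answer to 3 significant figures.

31.3 h

k = ln(C₁/C₂) / (t₂ − t₁) = ln(1.52/0.821) / (72.6 − 44.8)
  = 0.6159 / 27.80 = 0.02215 h⁻¹
t½ = ln2 / k = 0.693147 / 0.02215 = 31.29 h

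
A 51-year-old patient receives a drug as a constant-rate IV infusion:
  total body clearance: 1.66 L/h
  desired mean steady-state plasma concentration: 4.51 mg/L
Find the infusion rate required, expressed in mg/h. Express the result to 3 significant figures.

At steady state, infusion rate R₀ = Css × CL = 4.51 × 1.660 = 7.487 mg/h

7.49 mg/h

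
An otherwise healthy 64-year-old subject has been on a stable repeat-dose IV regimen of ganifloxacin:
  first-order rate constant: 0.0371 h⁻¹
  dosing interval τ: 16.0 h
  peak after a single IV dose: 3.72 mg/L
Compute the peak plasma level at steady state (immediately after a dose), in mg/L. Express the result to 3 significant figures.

e^(−kτ) = e^(−0.03710 × 16.0) = 0.5523
Accumulation ratio R = 1 / (1 − e^(−kτ)) = 1 / (1 − 0.5523) = 2.234
Steady-state peak = C₀ × R = 3.72 × 2.234 = 8.310 mg/L

8.31 mg/L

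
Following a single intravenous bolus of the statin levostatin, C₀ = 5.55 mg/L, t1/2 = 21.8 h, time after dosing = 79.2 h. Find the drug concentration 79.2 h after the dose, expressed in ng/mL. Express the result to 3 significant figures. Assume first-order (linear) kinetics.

447 ng/mL

k = ln2 / t½ = 0.693147 / 21.8 = 0.03180 h⁻¹
C = C₀ · e^(−k·t) = 5.550 × e^(−0.03180 × 79.2)
  = 5.550 × 0.08058 = 0.4472 mg/L
Convert: 0.4472 mg/L × 1000 = 447.2 ng/mL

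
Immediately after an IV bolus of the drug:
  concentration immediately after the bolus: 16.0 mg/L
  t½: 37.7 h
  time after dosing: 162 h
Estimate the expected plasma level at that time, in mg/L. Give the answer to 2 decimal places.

0.81 mg/L

k = ln2 / t½ = 0.693147 / 37.7 = 0.01839 h⁻¹
C = C₀ · e^(−k·t) = 16.00 × e^(−0.01839 × 162)
  = 16.00 × 0.05083 = 0.8133 mg/L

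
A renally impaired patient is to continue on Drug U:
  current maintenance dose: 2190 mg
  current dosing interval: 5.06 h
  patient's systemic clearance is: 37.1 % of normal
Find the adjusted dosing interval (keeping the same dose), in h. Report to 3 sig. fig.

13.6 h

To keep the same average steady-state level, dosing rate must scale with clearance.
CL ratio = 37.1 / 100 = 0.3710
New interval (same dose) = 5.06 / 0.3710 = 13.64 h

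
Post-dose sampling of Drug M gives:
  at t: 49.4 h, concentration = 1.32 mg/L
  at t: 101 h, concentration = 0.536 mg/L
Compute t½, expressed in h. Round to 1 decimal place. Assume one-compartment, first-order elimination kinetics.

39.7 h

k = ln(C₁/C₂) / (t₂ − t₁) = ln(1.32/0.536) / (101 − 49.4)
  = 0.9013 / 51.60 = 0.01747 h⁻¹
t½ = ln2 / k = 0.693147 / 0.01747 = 39.68 h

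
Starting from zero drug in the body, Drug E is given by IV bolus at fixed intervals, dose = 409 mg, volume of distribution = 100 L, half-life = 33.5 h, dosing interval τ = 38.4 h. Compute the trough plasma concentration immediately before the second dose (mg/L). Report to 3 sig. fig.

C₀ per dose = Dose / Vd = 409 / 100 = 4.090 mg/L
k = ln2 / t½ = 0.693147 / 33.5 = 0.02069 h⁻¹
Fraction remaining after one interval: r = e^(−kτ) = e^(−0.02069 × 38.4) = 0.4518
Before dose 2, 1 dose has been given (aged 1τ).
C_trough = C₀ × r = 4.090 × 0.4518 = 1.848 mg/L

1.85 mg/L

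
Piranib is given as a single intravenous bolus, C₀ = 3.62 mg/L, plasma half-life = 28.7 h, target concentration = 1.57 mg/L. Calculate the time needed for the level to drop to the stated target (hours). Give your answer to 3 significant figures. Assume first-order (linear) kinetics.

k = ln2 / t½ = 0.693147 / 28.7 = 0.02415 h⁻¹
t = ln(C₀ / C) / k = ln(3.620 / 1.57) / 0.02415
  = ln(2.306) / 0.02415 = 0.8355 / 0.02415 = 34.60 h

34.6 h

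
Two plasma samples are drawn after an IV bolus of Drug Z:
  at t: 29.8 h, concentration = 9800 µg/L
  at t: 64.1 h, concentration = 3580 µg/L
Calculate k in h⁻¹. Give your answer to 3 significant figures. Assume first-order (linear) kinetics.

0.0294 h⁻¹

k = ln(C₁/C₂) / (t₂ − t₁) = ln(9800/3580) / (64.1 − 29.8)
  = 1.007 / 34.30 = 0.02936 h⁻¹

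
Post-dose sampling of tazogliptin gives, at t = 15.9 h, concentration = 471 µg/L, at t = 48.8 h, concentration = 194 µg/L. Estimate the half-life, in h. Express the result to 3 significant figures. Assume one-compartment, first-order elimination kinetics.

k = ln(C₁/C₂) / (t₂ − t₁) = ln(471/194) / (48.8 − 15.9)
  = 0.8870 / 32.90 = 0.02696 h⁻¹
t½ = ln2 / k = 0.693147 / 0.02696 = 25.71 h

25.7 h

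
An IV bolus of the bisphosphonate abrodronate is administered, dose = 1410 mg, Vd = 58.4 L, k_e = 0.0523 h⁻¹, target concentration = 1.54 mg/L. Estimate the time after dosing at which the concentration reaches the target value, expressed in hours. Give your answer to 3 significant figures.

52.6 h

C₀ = Dose / Vd = 1410 / 58.4 = 24.14 mg/L
t = ln(C₀ / C) / k = ln(24.14 / 1.54) / 0.05230
  = ln(15.68) / 0.05230 = 2.752 / 0.05230 = 52.62 h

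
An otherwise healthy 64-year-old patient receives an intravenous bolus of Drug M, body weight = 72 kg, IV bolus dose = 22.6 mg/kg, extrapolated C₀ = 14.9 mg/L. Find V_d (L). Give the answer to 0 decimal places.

109 L

Dose = 22.6 × 72 = 1627 mg
Vd = Dose / C₀ = 1627 / 14.9 = 109.2 L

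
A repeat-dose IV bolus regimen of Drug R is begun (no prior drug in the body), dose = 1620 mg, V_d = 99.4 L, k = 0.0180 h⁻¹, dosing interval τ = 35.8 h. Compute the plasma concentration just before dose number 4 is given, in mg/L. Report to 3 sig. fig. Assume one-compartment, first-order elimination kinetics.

15.4 mg/L

C₀ per dose = Dose / Vd = 1620 / 99.4 = 16.30 mg/L
Fraction remaining after one interval: r = e^(−kτ) = e^(−0.01800 × 35.8) = 0.5250
Before dose 4, 3 doses have been given (aged 1τ, 2τ, 3τ).
C_trough = C₀ × (r + r² + … + r^3) = C₀ × r(1−r^3)/(1−r)
        = 16.30 × 0.5250 × (1 − 0.1447) / (1 − 0.5250) = 15.41 mg/L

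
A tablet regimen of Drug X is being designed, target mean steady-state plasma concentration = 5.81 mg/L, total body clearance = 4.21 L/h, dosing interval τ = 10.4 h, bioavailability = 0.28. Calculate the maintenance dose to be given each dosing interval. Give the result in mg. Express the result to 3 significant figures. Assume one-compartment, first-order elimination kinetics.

909 mg

At steady state, F × (Dose/τ) = Css × CL.
Dose = Css × CL × τ / F = 5.81 × 4.210 × 10.4 / 0.28 = 908.5 mg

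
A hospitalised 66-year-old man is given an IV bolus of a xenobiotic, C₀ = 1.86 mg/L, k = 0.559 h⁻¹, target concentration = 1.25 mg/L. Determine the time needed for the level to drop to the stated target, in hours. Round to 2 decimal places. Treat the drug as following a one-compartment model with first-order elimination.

t = ln(C₀ / C) / k = ln(1.860 / 1.25) / 0.5590
  = ln(1.488) / 0.5590 = 0.3974 / 0.5590 = 0.7109 h

0.71 h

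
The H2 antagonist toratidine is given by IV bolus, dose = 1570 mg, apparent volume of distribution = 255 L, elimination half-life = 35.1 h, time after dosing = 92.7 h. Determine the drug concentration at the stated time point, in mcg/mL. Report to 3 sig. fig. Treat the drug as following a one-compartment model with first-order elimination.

C₀ = Dose / Vd = 1570 / 255 = 6.157 mg/L
k = ln2 / t½ = 0.693147 / 35.1 = 0.01975 h⁻¹
C = C₀ · e^(−k·t) = 6.157 × e^(−0.01975 × 92.7)
  = 6.157 × 0.1603 = 0.9870 mg/L
(0.9870 mg/L = 0.9870 mcg/mL)

0.987 mcg/mL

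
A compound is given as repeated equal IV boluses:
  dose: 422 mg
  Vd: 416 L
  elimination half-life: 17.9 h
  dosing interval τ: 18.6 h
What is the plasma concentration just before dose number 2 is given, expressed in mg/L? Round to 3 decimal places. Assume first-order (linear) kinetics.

0.494 mg/L

C₀ per dose = Dose / Vd = 422 / 416 = 1.014 mg/L
k = ln2 / t½ = 0.693147 / 17.9 = 0.03872 h⁻¹
Fraction remaining after one interval: r = e^(−kτ) = e^(−0.03872 × 18.6) = 0.4867
Before dose 2, 1 dose has been given (aged 1τ).
C_trough = C₀ × r = 1.014 × 0.4867 = 0.4935 mg/L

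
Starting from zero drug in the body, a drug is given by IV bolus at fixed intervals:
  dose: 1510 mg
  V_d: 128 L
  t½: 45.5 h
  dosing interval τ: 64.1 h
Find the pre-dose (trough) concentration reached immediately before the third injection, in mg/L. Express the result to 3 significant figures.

C₀ per dose = Dose / Vd = 1510 / 128 = 11.80 mg/L
k = ln2 / t½ = 0.693147 / 45.5 = 0.01523 h⁻¹
Fraction remaining after one interval: r = e^(−kτ) = e^(−0.01523 × 64.1) = 0.3767
Before dose 3, 2 doses have been given (aged 1τ, 2τ).
C_trough = C₀ × (r + r²) = 11.80 × (0.3767 + 0.1419) = 6.119 mg/L

6.12 mg/L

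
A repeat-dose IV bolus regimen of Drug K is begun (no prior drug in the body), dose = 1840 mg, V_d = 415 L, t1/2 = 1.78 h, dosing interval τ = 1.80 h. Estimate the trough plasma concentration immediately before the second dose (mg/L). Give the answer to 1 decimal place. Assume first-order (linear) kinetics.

C₀ per dose = Dose / Vd = 1840 / 415 = 4.434 mg/L
k = ln2 / t½ = 0.693147 / 1.78 = 0.3894 h⁻¹
Fraction remaining after one interval: r = e^(−kτ) = e^(−0.3894 × 1.80) = 0.4961
Before dose 2, 1 dose has been given (aged 1τ).
C_trough = C₀ × r = 4.434 × 0.4961 = 2.200 mg/L

2.2 mg/L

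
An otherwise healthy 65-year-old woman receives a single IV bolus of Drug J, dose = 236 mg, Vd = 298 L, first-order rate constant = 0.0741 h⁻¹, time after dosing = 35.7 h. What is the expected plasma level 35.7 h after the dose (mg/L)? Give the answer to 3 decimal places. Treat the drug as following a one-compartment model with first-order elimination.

0.056 mg/L

C₀ = Dose / Vd = 236.0 / 298 = 0.7919 mg/L
C = C₀ · e^(−k·t) = 0.7919 × e^(−0.07410 × 35.7)
  = 0.7919 × 0.07098 = 0.05621 mg/L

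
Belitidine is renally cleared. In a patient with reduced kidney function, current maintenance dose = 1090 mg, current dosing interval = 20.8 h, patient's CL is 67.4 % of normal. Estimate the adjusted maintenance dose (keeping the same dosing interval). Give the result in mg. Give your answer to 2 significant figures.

To keep the same average steady-state level, dosing rate must scale with clearance.
CL ratio = 67.4 / 100 = 0.6740
New dose (same interval) = 1090 × 0.6740 = 734.7 mg

730 mg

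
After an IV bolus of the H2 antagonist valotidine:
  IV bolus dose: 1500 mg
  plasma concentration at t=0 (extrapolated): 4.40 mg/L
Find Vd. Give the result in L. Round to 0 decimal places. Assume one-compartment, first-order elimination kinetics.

341 L

Vd = Dose / C₀ = 1500 / 4.40 = 340.9 L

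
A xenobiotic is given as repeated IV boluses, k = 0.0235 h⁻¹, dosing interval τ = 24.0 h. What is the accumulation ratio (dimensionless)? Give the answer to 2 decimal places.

2.32

e^(−kτ) = e^(−0.02350 × 24.0) = 0.5689
Accumulation ratio R = 1 / (1 − e^(−kτ)) = 1 / (1 − 0.5689) = 2.320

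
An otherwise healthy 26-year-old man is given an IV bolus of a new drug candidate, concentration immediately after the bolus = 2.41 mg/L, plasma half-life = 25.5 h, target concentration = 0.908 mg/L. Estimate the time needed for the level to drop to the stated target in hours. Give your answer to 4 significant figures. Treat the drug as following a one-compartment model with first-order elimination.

k = ln2 / t½ = 0.693147 / 25.5 = 0.02718 h⁻¹
t = ln(C₀ / C) / k = ln(2.410 / 0.908) / 0.02718
  = ln(2.654) / 0.02718 = 0.9761 / 0.02718 = 35.91 h

35.91 h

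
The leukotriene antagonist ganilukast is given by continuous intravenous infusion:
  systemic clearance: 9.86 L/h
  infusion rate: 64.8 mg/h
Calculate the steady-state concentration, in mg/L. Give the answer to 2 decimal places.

At steady state Css = R₀ / CL = 64.8 / 9.860 = 6.572 mg/L

6.57 mg/L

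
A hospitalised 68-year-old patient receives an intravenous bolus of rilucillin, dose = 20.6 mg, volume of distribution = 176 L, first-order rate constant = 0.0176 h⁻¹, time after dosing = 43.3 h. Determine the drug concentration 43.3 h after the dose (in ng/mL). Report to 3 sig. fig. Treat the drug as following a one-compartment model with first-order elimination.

C₀ = Dose / Vd = 20.60 / 176 = 0.1170 mg/L
C = C₀ · e^(−k·t) = 0.1170 × e^(−0.01760 × 43.3)
  = 0.1170 × 0.4667 = 0.05460 mg/L
Convert: 0.05460 mg/L × 1000 = 54.60 ng/mL

54.6 ng/mL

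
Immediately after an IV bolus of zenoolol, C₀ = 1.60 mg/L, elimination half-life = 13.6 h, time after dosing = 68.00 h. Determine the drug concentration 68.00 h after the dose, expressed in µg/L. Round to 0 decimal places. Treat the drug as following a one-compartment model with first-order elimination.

k = ln2 / t½ = 0.693147 / 13.6 = 0.05097 h⁻¹
t / t½ = 68.00 / 13.6 = 5 half-lives
C = C₀ × (1/2)^5 = 1.600 × 0.03125 = 0.05000 mg/L
Convert: 0.05000 mg/L × 1000 = 50.00 µg/L

50 µg/L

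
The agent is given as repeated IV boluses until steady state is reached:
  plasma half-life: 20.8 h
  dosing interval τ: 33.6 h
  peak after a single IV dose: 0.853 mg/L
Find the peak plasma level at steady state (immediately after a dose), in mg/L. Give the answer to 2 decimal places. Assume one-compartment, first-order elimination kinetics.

k = ln2 / t½ = 0.693147 / 20.8 = 0.03332 h⁻¹
e^(−kτ) = e^(−0.03332 × 33.6) = 0.3264
Accumulation ratio R = 1 / (1 − e^(−kτ)) = 1 / (1 − 0.3264) = 1.485
Steady-state peak = C₀ × R = 0.853 × 1.485 = 1.267 mg/L

1.27 mg/L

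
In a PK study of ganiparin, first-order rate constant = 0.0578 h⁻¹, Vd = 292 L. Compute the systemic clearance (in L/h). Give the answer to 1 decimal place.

CL = k × Vd = 0.0578 × 292 = 16.88 L/h

16.9 L/h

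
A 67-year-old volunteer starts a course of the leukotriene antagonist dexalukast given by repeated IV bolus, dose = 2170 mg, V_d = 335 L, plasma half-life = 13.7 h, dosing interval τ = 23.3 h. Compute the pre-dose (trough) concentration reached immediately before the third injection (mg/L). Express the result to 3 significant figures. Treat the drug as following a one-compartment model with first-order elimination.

C₀ per dose = Dose / Vd = 2170 / 335 = 6.478 mg/L
k = ln2 / t½ = 0.693147 / 13.7 = 0.05059 h⁻¹
Fraction remaining after one interval: r = e^(−kτ) = e^(−0.05059 × 23.3) = 0.3077
Before dose 3, 2 doses have been given (aged 1τ, 2τ).
C_trough = C₀ × (r + r²) = 6.478 × (0.3077 + 0.09468) = 2.607 mg/L

2.61 mg/L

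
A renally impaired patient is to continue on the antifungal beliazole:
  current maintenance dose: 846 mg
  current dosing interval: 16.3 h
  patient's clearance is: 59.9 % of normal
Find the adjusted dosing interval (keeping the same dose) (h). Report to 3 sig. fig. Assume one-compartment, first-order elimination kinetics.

27.2 h

To keep the same average steady-state level, dosing rate must scale with clearance.
CL ratio = 59.9 / 100 = 0.5990
New interval (same dose) = 16.3 / 0.5990 = 27.21 h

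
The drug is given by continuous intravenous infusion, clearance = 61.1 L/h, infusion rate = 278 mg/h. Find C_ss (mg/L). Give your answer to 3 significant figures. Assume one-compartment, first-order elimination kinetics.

At steady state Css = R₀ / CL = 278 / 61.10 = 4.550 mg/L

4.55 mg/L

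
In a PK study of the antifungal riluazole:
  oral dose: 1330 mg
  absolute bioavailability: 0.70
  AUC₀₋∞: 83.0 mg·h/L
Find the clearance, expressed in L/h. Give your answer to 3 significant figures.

11.2 L/h

CL = F·Dose / AUC = 0.70 × 1330 / 83.0 = 11.22 L/h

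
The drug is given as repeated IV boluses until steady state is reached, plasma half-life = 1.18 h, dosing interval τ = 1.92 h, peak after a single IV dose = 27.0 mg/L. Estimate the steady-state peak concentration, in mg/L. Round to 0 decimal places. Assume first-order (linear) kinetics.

k = ln2 / t½ = 0.693147 / 1.18 = 0.5874 h⁻¹
e^(−kτ) = e^(−0.5874 × 1.92) = 0.3237
Accumulation ratio R = 1 / (1 − e^(−kτ)) = 1 / (1 − 0.3237) = 1.479
Steady-state peak = C₀ × R = 27.0 × 1.479 = 39.93 mg/L

40 mg/L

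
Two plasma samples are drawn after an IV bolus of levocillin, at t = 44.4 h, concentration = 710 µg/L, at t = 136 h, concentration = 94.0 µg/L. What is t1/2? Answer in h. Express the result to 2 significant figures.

k = ln(C₁/C₂) / (t₂ − t₁) = ln(710/94.0) / (136 − 44.4)
  = 2.022 / 91.60 = 0.02207 h⁻¹
t½ = ln2 / k = 0.693147 / 0.02207 = 31.41 h

31 h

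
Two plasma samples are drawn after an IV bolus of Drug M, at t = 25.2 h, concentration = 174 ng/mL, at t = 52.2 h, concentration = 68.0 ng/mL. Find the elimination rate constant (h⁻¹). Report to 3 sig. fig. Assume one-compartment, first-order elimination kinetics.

k = ln(C₁/C₂) / (t₂ − t₁) = ln(174/68.0) / (52.2 − 25.2)
  = 0.9395 / 27.00 = 0.03480 h⁻¹

0.0348 h⁻¹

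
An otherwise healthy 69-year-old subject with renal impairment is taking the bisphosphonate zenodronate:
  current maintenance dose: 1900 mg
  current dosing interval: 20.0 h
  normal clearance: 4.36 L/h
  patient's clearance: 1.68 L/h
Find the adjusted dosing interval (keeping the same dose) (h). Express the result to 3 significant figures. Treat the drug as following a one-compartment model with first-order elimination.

51.9 h

To keep the same average steady-state level, dosing rate must scale with clearance.
CL ratio = 1.68 / 4.36 = 0.3853
New interval (same dose) = 20.0 / 0.3853 = 51.91 h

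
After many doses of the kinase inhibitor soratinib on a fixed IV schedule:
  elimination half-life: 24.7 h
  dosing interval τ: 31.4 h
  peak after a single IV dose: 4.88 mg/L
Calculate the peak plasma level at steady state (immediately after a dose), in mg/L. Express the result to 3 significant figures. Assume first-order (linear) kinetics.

8.33 mg/L

k = ln2 / t½ = 0.693147 / 24.7 = 0.02806 h⁻¹
e^(−kτ) = e^(−0.02806 × 31.4) = 0.4143
Accumulation ratio R = 1 / (1 − e^(−kτ)) = 1 / (1 − 0.4143) = 1.707
Steady-state peak = C₀ × R = 4.88 × 1.707 = 8.330 mg/L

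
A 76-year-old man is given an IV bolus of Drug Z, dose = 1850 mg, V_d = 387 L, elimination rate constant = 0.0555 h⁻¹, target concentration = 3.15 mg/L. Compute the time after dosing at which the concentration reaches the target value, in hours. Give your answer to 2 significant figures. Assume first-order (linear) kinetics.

7.5 h

C₀ = Dose / Vd = 1850 / 387 = 4.780 mg/L
t = ln(C₀ / C) / k = ln(4.780 / 3.15) / 0.05550
  = ln(1.517) / 0.05550 = 0.4167 / 0.05550 = 7.508 h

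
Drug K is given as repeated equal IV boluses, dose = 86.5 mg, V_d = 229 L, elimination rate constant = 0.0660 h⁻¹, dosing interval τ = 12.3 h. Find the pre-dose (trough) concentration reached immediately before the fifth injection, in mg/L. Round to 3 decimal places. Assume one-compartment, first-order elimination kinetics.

C₀ per dose = Dose / Vd = 86.5 / 229 = 0.3777 mg/L
Fraction remaining after one interval: r = e^(−kτ) = e^(−0.06600 × 12.3) = 0.4441
Before dose 5, 4 doses have been given (aged 1τ, 2τ, 3τ, 4τ).
C_trough = C₀ × (r + r² + … + r^4) = C₀ × r(1−r^4)/(1−r)
        = 0.3777 × 0.4441 × (1 − 0.03890) / (1 − 0.4441) = 0.2900 mg/L

0.290 mg/L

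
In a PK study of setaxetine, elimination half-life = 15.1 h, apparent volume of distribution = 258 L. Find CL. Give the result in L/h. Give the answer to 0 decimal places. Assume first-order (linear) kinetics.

k = ln2 / t½ = 0.693147 / 15.1 = 0.04590 h⁻¹
CL = k × Vd = 0.04590 × 258 = 11.84 L/h

12 L/h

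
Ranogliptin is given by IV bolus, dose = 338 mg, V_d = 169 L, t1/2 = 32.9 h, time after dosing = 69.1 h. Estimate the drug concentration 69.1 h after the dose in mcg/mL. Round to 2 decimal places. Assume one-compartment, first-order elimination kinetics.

C₀ = Dose / Vd = 338.0 / 169 = 2.000 mg/L
k = ln2 / t½ = 0.693147 / 32.9 = 0.02107 h⁻¹
C = C₀ · e^(−k·t) = 2.000 × e^(−0.02107 × 69.1)
  = 2.000 × 0.2332 = 0.4664 mg/L
(0.4664 mg/L = 0.4664 mcg/mL)

0.47 mcg/mL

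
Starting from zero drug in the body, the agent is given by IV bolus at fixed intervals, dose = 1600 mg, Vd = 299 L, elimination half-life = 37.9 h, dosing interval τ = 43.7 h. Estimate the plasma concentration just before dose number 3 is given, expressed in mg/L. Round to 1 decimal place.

3.5 mg/L

C₀ per dose = Dose / Vd = 1600 / 299 = 5.351 mg/L
k = ln2 / t½ = 0.693147 / 37.9 = 0.01829 h⁻¹
Fraction remaining after one interval: r = e^(−kτ) = e^(−0.01829 × 43.7) = 0.4497
Before dose 3, 2 doses have been given (aged 1τ, 2τ).
C_trough = C₀ × (r + r²) = 5.351 × (0.4497 + 0.2022) = 3.488 mg/L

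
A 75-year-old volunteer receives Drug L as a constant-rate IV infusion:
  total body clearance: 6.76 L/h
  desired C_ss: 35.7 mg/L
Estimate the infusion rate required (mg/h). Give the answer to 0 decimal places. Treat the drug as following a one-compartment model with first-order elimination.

At steady state, infusion rate R₀ = Css × CL = 35.7 × 6.760 = 241.3 mg/h

241 mg/h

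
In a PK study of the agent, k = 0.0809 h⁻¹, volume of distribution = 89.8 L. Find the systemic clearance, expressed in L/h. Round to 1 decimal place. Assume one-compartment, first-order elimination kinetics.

7.3 L/h

CL = k × Vd = 0.0809 × 89.8 = 7.265 L/h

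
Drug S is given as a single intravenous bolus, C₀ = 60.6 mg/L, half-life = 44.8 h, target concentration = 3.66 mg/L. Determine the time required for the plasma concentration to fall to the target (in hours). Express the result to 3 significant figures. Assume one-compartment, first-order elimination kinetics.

181 h

k = ln2 / t½ = 0.693147 / 44.8 = 0.01547 h⁻¹
t = ln(C₀ / C) / k = ln(60.60 / 3.66) / 0.01547
  = ln(16.56) / 0.01547 = 2.807 / 0.01547 = 181.4 h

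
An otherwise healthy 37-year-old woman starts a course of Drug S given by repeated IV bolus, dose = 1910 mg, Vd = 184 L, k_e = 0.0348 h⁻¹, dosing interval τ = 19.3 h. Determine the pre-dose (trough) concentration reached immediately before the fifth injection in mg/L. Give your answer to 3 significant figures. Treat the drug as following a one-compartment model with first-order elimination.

C₀ per dose = Dose / Vd = 1910 / 184 = 10.38 mg/L
Fraction remaining after one interval: r = e^(−kτ) = e^(−0.03480 × 19.3) = 0.5109
Before dose 5, 4 doses have been given (aged 1τ, 2τ, 3τ, 4τ).
C_trough = C₀ × (r + r² + … + r^4) = C₀ × r(1−r^4)/(1−r)
        = 10.38 × 0.5109 × (1 − 0.06813) / (1 − 0.5109) = 10.10 mg/L

10.1 mg/L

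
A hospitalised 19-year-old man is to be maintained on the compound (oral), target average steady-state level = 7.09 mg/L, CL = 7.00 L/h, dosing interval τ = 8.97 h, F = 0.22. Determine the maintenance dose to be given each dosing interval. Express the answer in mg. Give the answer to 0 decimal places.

At steady state, F × (Dose/τ) = Css × CL.
Dose = Css × CL × τ / F = 7.09 × 7.000 × 8.97 / 0.22 = 2024 mg

2024 mg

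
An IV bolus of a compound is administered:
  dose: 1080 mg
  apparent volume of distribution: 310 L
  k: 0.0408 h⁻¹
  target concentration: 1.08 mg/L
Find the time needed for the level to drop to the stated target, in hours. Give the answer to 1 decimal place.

28.7 h

C₀ = Dose / Vd = 1080 / 310 = 3.484 mg/L
t = ln(C₀ / C) / k = ln(3.484 / 1.08) / 0.04080
  = ln(3.226) / 0.04080 = 1.171 / 0.04080 = 28.70 h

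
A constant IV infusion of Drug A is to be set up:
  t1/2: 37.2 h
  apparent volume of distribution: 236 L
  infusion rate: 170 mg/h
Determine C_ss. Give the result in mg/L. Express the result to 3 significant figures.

38.7 mg/L

k = ln2 / t½ = 0.693147 / 37.2 = 0.01863 h⁻¹
CL = k × Vd = 0.01863 × 236 = 4.397 L/h
At steady state Css = R₀ / CL = 170 / 4.397 = 38.66 mg/L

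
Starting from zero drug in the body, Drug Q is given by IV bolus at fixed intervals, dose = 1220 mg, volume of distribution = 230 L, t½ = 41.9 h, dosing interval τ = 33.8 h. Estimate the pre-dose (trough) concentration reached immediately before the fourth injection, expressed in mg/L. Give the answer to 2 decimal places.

C₀ per dose = Dose / Vd = 1220 / 230 = 5.304 mg/L
k = ln2 / t½ = 0.693147 / 41.9 = 0.01654 h⁻¹
Fraction remaining after one interval: r = e^(−kτ) = e^(−0.01654 × 33.8) = 0.5718
Before dose 4, 3 doses have been given (aged 1τ, 2τ, 3τ).
C_trough = C₀ × (r + r² + … + r^3) = C₀ × r(1−r^3)/(1−r)
        = 5.304 × 0.5718 × (1 − 0.1870) / (1 − 0.5718) = 5.758 mg/L

5.76 mg/L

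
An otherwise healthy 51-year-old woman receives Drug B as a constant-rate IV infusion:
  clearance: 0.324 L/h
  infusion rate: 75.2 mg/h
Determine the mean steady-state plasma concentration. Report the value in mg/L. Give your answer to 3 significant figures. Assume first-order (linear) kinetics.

232 mg/L

At steady state Css = R₀ / CL = 75.2 / 0.3240 = 232.1 mg/L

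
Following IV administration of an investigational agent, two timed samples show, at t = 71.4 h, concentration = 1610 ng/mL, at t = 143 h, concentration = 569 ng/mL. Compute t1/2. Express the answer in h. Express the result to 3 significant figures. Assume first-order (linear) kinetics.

k = ln(C₁/C₂) / (t₂ − t₁) = ln(1610/569) / (143 − 71.4)
  = 1.040 / 71.60 = 0.01453 h⁻¹
t½ = ln2 / k = 0.693147 / 0.01453 = 47.70 h

47.7 h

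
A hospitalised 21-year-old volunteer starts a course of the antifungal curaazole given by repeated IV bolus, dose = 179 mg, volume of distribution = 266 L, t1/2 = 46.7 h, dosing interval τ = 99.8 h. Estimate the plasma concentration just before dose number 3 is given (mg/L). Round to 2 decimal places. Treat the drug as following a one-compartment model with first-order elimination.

C₀ per dose = Dose / Vd = 179 / 266 = 0.6729 mg/L
k = ln2 / t½ = 0.693147 / 46.7 = 0.01484 h⁻¹
Fraction remaining after one interval: r = e^(−kτ) = e^(−0.01484 × 99.8) = 0.2274
Before dose 3, 2 doses have been given (aged 1τ, 2τ).
C_trough = C₀ × (r + r²) = 0.6729 × (0.2274 + 0.05171) = 0.1878 mg/L

0.19 mg/L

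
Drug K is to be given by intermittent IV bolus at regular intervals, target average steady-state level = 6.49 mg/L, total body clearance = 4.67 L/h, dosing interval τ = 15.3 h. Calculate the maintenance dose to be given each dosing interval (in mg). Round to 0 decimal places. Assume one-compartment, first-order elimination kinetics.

464 mg

At steady state, Dose/τ = Css × CL.
Dose = Css × CL × τ = 6.49 × 4.670 × 15.3 = 463.7 mg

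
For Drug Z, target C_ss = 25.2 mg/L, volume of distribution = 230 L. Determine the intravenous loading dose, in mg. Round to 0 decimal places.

LD = Css × Vd = 25.2 × 230 = 5796 mg

5796 mg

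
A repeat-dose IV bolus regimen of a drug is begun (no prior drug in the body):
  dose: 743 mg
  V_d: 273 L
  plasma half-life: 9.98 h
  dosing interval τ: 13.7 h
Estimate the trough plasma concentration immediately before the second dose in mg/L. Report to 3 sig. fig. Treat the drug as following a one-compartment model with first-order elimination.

C₀ per dose = Dose / Vd = 743 / 273 = 2.722 mg/L
k = ln2 / t½ = 0.693147 / 9.98 = 0.06945 h⁻¹
Fraction remaining after one interval: r = e^(−kτ) = e^(−0.06945 × 13.7) = 0.3862
Before dose 2, 1 dose has been given (aged 1τ).
C_trough = C₀ × r = 2.722 × 0.3862 = 1.051 mg/L

1.05 mg/L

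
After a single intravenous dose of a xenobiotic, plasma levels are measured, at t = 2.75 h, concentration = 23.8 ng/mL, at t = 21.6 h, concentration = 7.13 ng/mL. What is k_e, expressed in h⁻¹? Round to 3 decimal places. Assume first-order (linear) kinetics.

k = ln(C₁/C₂) / (t₂ − t₁) = ln(23.8/7.13) / (21.6 − 2.75)
  = 1.205 / 18.85 = 0.06393 h⁻¹

0.064 h⁻¹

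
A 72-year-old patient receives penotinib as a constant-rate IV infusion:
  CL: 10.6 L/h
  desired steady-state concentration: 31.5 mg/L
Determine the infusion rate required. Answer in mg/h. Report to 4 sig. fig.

At steady state, infusion rate R₀ = Css × CL = 31.5 × 10.60 = 333.9 mg/h

333.9 mg/h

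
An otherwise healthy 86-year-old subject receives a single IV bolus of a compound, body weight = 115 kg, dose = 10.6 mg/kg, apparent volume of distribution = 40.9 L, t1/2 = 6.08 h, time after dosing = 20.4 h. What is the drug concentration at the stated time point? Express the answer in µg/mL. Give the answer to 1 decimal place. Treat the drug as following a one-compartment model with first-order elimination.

Total dose = 10.6 × 115 = 1219 mg
C₀ = Dose / Vd = 1219 / 40.9 = 29.80 mg/L
k = ln2 / t½ = 0.693147 / 6.08 = 0.1140 h⁻¹
C = C₀ · e^(−k·t) = 29.80 × e^(−0.1140 × 20.4)
  = 29.80 × 0.09772 = 2.912 mg/L
(2.912 mg/L = 2.912 µg/mL)

2.9 µg/mL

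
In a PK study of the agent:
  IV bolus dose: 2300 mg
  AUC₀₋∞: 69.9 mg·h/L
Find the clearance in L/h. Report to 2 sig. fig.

33 L/h

CL = Dose / AUC = 2300 / 69.9 = 32.90 L/h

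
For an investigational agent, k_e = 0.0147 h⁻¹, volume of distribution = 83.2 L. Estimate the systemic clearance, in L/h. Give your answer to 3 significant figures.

CL = k × Vd = 0.0147 × 83.2 = 1.223 L/h

1.22 L/h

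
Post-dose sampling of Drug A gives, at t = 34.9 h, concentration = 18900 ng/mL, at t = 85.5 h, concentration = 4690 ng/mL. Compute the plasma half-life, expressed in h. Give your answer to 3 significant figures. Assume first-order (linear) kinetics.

25.2 h

k = ln(C₁/C₂) / (t₂ − t₁) = ln(18900/4690) / (85.5 − 34.9)
  = 1.394 / 50.60 = 0.02755 h⁻¹
t½ = ln2 / k = 0.693147 / 0.02755 = 25.16 h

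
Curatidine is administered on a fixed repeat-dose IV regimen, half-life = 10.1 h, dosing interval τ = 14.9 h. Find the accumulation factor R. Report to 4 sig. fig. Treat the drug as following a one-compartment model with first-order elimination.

1.562

k = ln2 / t½ = 0.693147 / 10.1 = 0.06863 h⁻¹
e^(−kτ) = e^(−0.06863 × 14.9) = 0.3597
Accumulation ratio R = 1 / (1 − e^(−kτ)) = 1 / (1 − 0.3597) = 1.562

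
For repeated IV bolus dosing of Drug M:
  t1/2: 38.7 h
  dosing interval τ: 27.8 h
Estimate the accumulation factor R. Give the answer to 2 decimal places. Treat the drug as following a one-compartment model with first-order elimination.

2.55

k = ln2 / t½ = 0.693147 / 38.7 = 0.01791 h⁻¹
e^(−kτ) = e^(−0.01791 × 27.8) = 0.6078
Accumulation ratio R = 1 / (1 − e^(−kτ)) = 1 / (1 − 0.6078) = 2.550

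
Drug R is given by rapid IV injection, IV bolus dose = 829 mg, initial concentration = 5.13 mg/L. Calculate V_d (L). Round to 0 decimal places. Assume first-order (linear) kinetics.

Vd = Dose / C₀ = 829.0 / 5.13 = 161.6 L

162 L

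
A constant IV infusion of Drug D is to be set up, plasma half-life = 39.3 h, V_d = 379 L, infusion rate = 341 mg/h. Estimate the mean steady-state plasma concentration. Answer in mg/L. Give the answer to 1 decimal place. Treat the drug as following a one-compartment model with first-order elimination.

k = ln2 / t½ = 0.693147 / 39.3 = 0.01764 h⁻¹
CL = k × Vd = 0.01764 × 379 = 6.686 L/h
At steady state Css = R₀ / CL = 341 / 6.686 = 51.00 mg/L

51.0 mg/L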